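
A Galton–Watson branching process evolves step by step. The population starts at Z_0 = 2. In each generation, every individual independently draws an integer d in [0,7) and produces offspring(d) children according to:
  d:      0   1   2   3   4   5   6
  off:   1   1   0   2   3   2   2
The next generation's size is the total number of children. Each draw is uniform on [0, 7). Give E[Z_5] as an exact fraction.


Outcome values over d=0..6: [1, 1, 0, 2, 3, 2, 2]
Σy = 11, Σy² = 23, M = 7
μ = 11/7 = 11/7,  σ² = 23/7 − (11/7)² = 40/49
E[Z_0] = 2
E[Z_1] = 11/7·E[Z_0] = 22/7
E[Z_2] = 11/7·E[Z_1] = 242/49
E[Z_3] = 11/7·E[Z_2] = 2662/343
E[Z_4] = 11/7·E[Z_3] = 29282/2401
E[Z_5] = 11/7·E[Z_4] = 322102/16807

322102/16807


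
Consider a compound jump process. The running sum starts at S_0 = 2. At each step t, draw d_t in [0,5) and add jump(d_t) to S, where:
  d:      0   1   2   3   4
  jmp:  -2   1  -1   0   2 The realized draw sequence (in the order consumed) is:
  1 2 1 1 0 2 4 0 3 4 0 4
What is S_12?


3

t=0: S=2, d=1, jump=1, S_1=3
t=1: S=3, d=2, jump=-1, S_2=2
t=2: S=2, d=1, jump=1, S_3=3
t=3: S=3, d=1, jump=1, S_4=4
t=4: S=4, d=0, jump=-2, S_5=2
t=5: S=2, d=2, jump=-1, S_6=1
t=6: S=1, d=4, jump=2, S_7=3
t=7: S=3, d=0, jump=-2, S_8=1
t=8: S=1, d=3, jump=0, S_9=1
t=9: S=1, d=4, jump=2, S_10=3
t=10: S=3, d=0, jump=-2, S_11=1
t=11: S=1, d=4, jump=2, S_12=3


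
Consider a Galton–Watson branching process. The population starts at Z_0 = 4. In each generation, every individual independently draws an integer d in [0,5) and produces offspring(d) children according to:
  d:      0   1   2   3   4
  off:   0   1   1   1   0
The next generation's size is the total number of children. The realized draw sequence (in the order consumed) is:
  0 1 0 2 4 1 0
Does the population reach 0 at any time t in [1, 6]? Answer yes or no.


yes

gen 0: Z_0=4, draws=[0, 1, 0, 2], offspring=[0, 1, 0, 1], Z_1=2
gen 1: Z_1=2, draws=[4, 1], offspring=[0, 1], Z_2=1
gen 2: Z_2=1, draws=[0], offspring=[0], Z_3=0
gen 3: Z_3=0, draws=[], offspring=[], Z_4=0
gen 4: Z_4=0, draws=[], offspring=[], Z_5=0
gen 5: Z_5=0, draws=[], offspring=[], Z_6=0


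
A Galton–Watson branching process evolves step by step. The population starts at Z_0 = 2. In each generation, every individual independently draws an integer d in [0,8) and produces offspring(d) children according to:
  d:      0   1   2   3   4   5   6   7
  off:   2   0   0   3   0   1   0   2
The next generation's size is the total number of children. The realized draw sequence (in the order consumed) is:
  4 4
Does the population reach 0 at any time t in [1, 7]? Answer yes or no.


yes

gen 0: Z_0=2, draws=[4, 4], offspring=[0, 0], Z_1=0
gen 1: Z_1=0, draws=[], offspring=[], Z_2=0
gen 2: Z_2=0, draws=[], offspring=[], Z_3=0
gen 3: Z_3=0, draws=[], offspring=[], Z_4=0
gen 4: Z_4=0, draws=[], offspring=[], Z_5=0
gen 5: Z_5=0, draws=[], offspring=[], Z_6=0
gen 6: Z_6=0, draws=[], offspring=[], Z_7=0


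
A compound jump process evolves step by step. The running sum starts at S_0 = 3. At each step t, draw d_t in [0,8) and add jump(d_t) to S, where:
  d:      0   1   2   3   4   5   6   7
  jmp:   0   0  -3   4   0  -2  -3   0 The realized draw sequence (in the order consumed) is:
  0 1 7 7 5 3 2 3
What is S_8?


t=0: S=3, d=0, jump=0, S_1=3
t=1: S=3, d=1, jump=0, S_2=3
t=2: S=3, d=7, jump=0, S_3=3
t=3: S=3, d=7, jump=0, S_4=3
t=4: S=3, d=5, jump=-2, S_5=1
t=5: S=1, d=3, jump=4, S_6=5
t=6: S=5, d=2, jump=-3, S_7=2
t=7: S=2, d=3, jump=4, S_8=6

6


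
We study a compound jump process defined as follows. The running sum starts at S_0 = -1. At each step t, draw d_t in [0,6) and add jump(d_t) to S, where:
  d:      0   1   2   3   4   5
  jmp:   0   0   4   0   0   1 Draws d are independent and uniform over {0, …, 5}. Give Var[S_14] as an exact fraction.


Outcome values over d=0..5: [0, 0, 4, 0, 0, 1]
Σy = 5, Σy² = 17, M = 6
μ = 5/6 = 5/6,  σ² = 17/6 − (5/6)² = 77/36
Independent increments: Var[S_14] = 14·σ² = 14·(77/36) = 539/18

539/18


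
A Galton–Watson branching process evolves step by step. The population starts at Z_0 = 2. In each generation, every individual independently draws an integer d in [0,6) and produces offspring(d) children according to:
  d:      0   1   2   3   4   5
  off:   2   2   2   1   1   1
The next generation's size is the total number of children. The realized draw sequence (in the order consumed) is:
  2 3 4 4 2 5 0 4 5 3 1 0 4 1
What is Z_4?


8

gen 0: Z_0=2, draws=[2, 3], offspring=[2, 1], Z_1=3
gen 1: Z_1=3, draws=[4, 4, 2], offspring=[1, 1, 2], Z_2=4
gen 2: Z_2=4, draws=[5, 0, 4, 5], offspring=[1, 2, 1, 1], Z_3=5
gen 3: Z_3=5, draws=[3, 1, 0, 4, 1], offspring=[1, 2, 2, 1, 2], Z_4=8


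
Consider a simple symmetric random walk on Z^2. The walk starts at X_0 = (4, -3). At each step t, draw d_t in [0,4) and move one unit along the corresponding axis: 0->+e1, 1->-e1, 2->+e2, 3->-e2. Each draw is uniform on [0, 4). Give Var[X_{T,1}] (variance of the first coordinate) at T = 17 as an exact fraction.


17/2

Outcome values over d=0..3: [1, -1, 0, 0]
Σy = 0, Σy² = 2, M = 4
μ = 0/4 = 0,  σ² = 2/4 − (0)² = 1/2
Independent increments: Var[X_17] = 17·σ² = 17·(1/2) = 17/2


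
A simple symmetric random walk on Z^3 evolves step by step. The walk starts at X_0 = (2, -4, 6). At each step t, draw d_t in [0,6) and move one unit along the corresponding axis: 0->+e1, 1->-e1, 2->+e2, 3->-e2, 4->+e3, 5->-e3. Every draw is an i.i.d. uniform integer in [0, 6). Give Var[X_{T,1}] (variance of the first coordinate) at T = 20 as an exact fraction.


Outcome values over d=0..5: [1, -1, 0, 0, 0, 0]
Σy = 0, Σy² = 2, M = 6
μ = 0/6 = 0,  σ² = 2/6 − (0)² = 1/3
Independent increments: Var[X_20] = 20·σ² = 20·(1/3) = 20/3

20/3


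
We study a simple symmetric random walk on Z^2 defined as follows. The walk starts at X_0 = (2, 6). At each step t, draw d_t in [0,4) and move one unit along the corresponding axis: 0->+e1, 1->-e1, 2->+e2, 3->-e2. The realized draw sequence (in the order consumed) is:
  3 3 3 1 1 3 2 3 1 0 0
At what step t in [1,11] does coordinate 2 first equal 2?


t=0: X=(2, 6), d=3 → -e2, X_1=(2, 5)
t=1: X=(2, 5), d=3 → -e2, X_2=(2, 4)
t=2: X=(2, 4), d=3 → -e2, X_3=(2, 3)
t=3: X=(2, 3), d=1 → -e1, X_4=(1, 3)
t=4: X=(1, 3), d=1 → -e1, X_5=(0, 3)
t=5: X=(0, 3), d=3 → -e2, X_6=(0, 2)
t=6: X=(0, 2), d=2 → +e2, X_7=(0, 3)
t=7: X=(0, 3), d=3 → -e2, X_8=(0, 2)
t=8: X=(0, 2), d=1 → -e1, X_9=(-1, 2)
t=9: X=(-1, 2), d=0 → +e1, X_10=(0, 2)
t=10: X=(0, 2), d=0 → +e1, X_11=(1, 2)

6


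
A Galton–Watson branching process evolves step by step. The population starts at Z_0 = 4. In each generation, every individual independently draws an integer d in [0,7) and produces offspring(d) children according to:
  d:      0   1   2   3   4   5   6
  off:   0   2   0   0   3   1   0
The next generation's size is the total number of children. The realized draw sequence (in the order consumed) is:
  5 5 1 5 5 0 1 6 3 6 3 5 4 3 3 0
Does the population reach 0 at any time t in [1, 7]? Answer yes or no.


gen 0: Z_0=4, draws=[5, 5, 1, 5], offspring=[1, 1, 2, 1], Z_1=5
gen 1: Z_1=5, draws=[5, 0, 1, 6, 3], offspring=[1, 0, 2, 0, 0], Z_2=3
gen 2: Z_2=3, draws=[6, 3, 5], offspring=[0, 0, 1], Z_3=1
gen 3: Z_3=1, draws=[4], offspring=[3], Z_4=3
gen 4: Z_4=3, draws=[3, 3, 0], offspring=[0, 0, 0], Z_5=0
gen 5: Z_5=0, draws=[], offspring=[], Z_6=0
gen 6: Z_6=0, draws=[], offspring=[], Z_7=0

yes


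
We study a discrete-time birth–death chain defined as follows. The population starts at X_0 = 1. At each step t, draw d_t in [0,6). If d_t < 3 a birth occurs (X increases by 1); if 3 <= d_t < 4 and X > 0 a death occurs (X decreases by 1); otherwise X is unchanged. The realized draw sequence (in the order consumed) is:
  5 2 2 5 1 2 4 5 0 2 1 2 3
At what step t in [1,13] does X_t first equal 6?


t=0: X=1, d=5 → hold, X_1=1
t=1: X=1, d=2 → birth, X_2=2
t=2: X=2, d=2 → birth, X_3=3
t=3: X=3, d=5 → hold, X_4=3
t=4: X=3, d=1 → birth, X_5=4
t=5: X=4, d=2 → birth, X_6=5
t=6: X=5, d=4 → hold, X_7=5
t=7: X=5, d=5 → hold, X_8=5
t=8: X=5, d=0 → birth, X_9=6
t=9: X=6, d=2 → birth, X_10=7
t=10: X=7, d=1 → birth, X_11=8
t=11: X=8, d=2 → birth, X_12=9
t=12: X=9, d=3 → death, X_13=8

9


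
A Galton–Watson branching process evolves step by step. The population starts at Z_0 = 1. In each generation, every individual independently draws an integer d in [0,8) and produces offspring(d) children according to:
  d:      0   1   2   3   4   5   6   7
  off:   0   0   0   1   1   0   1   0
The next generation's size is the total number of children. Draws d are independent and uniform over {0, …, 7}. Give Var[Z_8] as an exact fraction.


110032267455/281474976710656

Outcome values over d=0..7: [0, 0, 0, 1, 1, 0, 1, 0]
Σy = 3, Σy² = 3, M = 8
μ = 3/8 = 3/8,  σ² = 3/8 − (3/8)² = 15/64
V_0 = 0, E_0 = 1
V_1 = 15/64·E_0 + (3/8)²·V_0 = 15/64;  E_1 = 3/8
V_2 = 15/64·E_1 + (3/8)²·V_1 = 495/4096;  E_2 = 9/64
V_3 = 15/64·E_2 + (3/8)²·V_2 = 13095/262144;  E_3 = 27/512
V_4 = 15/64·E_3 + (3/8)²·V_3 = 325215/16777216;  E_4 = 81/4096
V_5 = 15/64·E_4 + (3/8)²·V_4 = 7903575/1073741824;  E_5 = 243/32768
V_6 = 15/64·E_5 + (3/8)²·V_5 = 190571535/68719476736;  E_6 = 729/262144
V_7 = 15/64·E_6 + (3/8)²·V_6 = 4581688455/4398046511104;  E_7 = 2187/2097152
V_8 = 15/64·E_7 + (3/8)²·V_7 = 110032267455/281474976710656;  E_8 = 6561/16777216


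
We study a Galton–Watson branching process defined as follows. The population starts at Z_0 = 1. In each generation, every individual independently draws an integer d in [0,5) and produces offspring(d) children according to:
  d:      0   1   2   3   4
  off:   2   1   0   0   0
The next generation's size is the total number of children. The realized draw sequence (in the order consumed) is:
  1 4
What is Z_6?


0

gen 0: Z_0=1, draws=[1], offspring=[1], Z_1=1
gen 1: Z_1=1, draws=[4], offspring=[0], Z_2=0
gen 2: Z_2=0, draws=[], offspring=[], Z_3=0
gen 3: Z_3=0, draws=[], offspring=[], Z_4=0
gen 4: Z_4=0, draws=[], offspring=[], Z_5=0
gen 5: Z_5=0, draws=[], offspring=[], Z_6=0


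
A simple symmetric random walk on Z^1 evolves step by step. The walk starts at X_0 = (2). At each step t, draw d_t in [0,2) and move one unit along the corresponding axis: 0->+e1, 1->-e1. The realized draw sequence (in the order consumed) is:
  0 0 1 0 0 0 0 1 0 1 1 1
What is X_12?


t=0: X=(2), d=0 → +e1, X_1=(3)
t=1: X=(3), d=0 → +e1, X_2=(4)
t=2: X=(4), d=1 → -e1, X_3=(3)
t=3: X=(3), d=0 → +e1, X_4=(4)
t=4: X=(4), d=0 → +e1, X_5=(5)
t=5: X=(5), d=0 → +e1, X_6=(6)
t=6: X=(6), d=0 → +e1, X_7=(7)
t=7: X=(7), d=1 → -e1, X_8=(6)
t=8: X=(6), d=0 → +e1, X_9=(7)
t=9: X=(7), d=1 → -e1, X_10=(6)
t=10: X=(6), d=1 → -e1, X_11=(5)
t=11: X=(5), d=1 → -e1, X_12=(4)

(4)


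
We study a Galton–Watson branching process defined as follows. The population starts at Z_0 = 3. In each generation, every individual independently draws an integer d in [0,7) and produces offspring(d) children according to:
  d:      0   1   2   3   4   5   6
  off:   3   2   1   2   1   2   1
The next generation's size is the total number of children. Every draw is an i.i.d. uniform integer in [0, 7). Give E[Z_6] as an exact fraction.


Outcome values over d=0..6: [3, 2, 1, 2, 1, 2, 1]
Σy = 12, Σy² = 24, M = 7
μ = 12/7 = 12/7,  σ² = 24/7 − (12/7)² = 24/49
E[Z_0] = 3
E[Z_1] = 12/7·E[Z_0] = 36/7
E[Z_2] = 12/7·E[Z_1] = 432/49
E[Z_3] = 12/7·E[Z_2] = 5184/343
E[Z_4] = 12/7·E[Z_3] = 62208/2401
E[Z_5] = 12/7·E[Z_4] = 746496/16807
E[Z_6] = 12/7·E[Z_5] = 8957952/117649

8957952/117649


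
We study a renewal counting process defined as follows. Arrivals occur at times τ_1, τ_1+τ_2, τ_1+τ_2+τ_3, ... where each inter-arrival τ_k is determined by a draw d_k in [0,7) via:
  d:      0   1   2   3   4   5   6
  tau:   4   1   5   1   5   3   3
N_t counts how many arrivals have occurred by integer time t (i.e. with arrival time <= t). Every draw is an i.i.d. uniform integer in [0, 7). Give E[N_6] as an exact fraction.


Inter-arrival values over d=0..6: [4, 1, 5, 1, 5, 3, 3]
Each d has probability 1/7, so the pmf of τ is: f(1) = 2/7, f(3) = 2/7, f(4) = 1/7, f(5) = 2/7
Renewal equation for m(n) = E[N_n]: condition on τ_1 = k (if k <= n, one arrival plus a fresh copy on the remaining n−k steps): m(n) = F(n) + Σ_{k<=n} f(k)·m(n−k), where F(n) = P(τ <= n) and m(0) = 0
m(1) = F(1) = 2/7
m(2) = F(2) + f(1)·m(1) = 2/7 + 2/7·2/7 = 18/49
m(3) = F(3) + f(1)·m(2) = 4/7 + 2/7·18/49 = 232/343
m(4) = F(4) + f(1)·m(3) + f(3)·m(1) = 5/7 + 2/7·232/343 + 2/7·2/7 = 2375/2401
m(5) = F(5) + f(1)·m(4) + f(3)·m(2) + f(4)·m(1) = 1 + 2/7·2375/2401 + 2/7·18/49 + 1/7·2/7 = 24007/16807
m(6) = F(6) + f(1)·m(5) + f(3)·m(3) + f(4)·m(2) + f(5)·m(1) = 1 + 2/7·24007/16807 + 2/7·232/343 + 1/7·18/49 + 2/7·2/7 = 204177/117649
E[N_6] = m(6) = 204177/117649

204177/117649


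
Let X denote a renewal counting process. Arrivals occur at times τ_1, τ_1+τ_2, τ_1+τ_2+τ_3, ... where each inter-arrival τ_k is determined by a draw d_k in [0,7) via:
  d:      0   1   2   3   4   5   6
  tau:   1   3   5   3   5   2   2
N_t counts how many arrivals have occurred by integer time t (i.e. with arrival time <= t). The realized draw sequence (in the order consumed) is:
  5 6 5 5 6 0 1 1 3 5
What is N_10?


5

draw d_1=5: τ_1=2, arrival time A_1=2
draw d_2=6: τ_2=2, arrival time A_2=4
draw d_3=5: τ_3=2, arrival time A_3=6
draw d_4=5: τ_4=2, arrival time A_4=8
draw d_5=6: τ_5=2, arrival time A_5=10
draw d_6=0: τ_6=1, arrival time A_6=11
draw d_7=1: τ_7=3, arrival time A_7=14
draw d_8=1: τ_8=3, arrival time A_8=17
draw d_9=3: τ_9=3, arrival time A_9=20
draw d_10=5: τ_10=2, arrival time A_10=22
N_t over t=0..10: 0:0 1:0 2:1 3:1 4:2 5:2 6:3 7:3 8:4 9:4 10:5


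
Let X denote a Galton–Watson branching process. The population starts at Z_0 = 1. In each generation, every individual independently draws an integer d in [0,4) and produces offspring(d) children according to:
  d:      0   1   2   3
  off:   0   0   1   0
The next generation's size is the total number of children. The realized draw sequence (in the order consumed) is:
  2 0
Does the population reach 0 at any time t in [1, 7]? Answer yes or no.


yes

gen 0: Z_0=1, draws=[2], offspring=[1], Z_1=1
gen 1: Z_1=1, draws=[0], offspring=[0], Z_2=0
gen 2: Z_2=0, draws=[], offspring=[], Z_3=0
gen 3: Z_3=0, draws=[], offspring=[], Z_4=0
gen 4: Z_4=0, draws=[], offspring=[], Z_5=0
gen 5: Z_5=0, draws=[], offspring=[], Z_6=0
gen 6: Z_6=0, draws=[], offspring=[], Z_7=0


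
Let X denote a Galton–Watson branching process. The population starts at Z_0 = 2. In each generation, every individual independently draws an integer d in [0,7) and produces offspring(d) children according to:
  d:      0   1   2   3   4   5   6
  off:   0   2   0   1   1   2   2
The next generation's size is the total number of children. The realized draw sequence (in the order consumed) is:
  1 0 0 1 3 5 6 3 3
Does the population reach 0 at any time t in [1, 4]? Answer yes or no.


no

gen 0: Z_0=2, draws=[1, 0], offspring=[2, 0], Z_1=2
gen 1: Z_1=2, draws=[0, 1], offspring=[0, 2], Z_2=2
gen 2: Z_2=2, draws=[3, 5], offspring=[1, 2], Z_3=3
gen 3: Z_3=3, draws=[6, 3, 3], offspring=[2, 1, 1], Z_4=4


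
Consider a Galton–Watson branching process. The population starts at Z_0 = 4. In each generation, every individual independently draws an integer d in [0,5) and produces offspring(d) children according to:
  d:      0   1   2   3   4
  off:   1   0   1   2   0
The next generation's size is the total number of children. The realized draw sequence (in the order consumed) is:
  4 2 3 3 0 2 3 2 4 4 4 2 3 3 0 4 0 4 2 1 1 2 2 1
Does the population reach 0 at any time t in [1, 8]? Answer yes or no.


gen 0: Z_0=4, draws=[4, 2, 3, 3], offspring=[0, 1, 2, 2], Z_1=5
gen 1: Z_1=5, draws=[0, 2, 3, 2, 4], offspring=[1, 1, 2, 1, 0], Z_2=5
gen 2: Z_2=5, draws=[4, 4, 2, 3, 3], offspring=[0, 0, 1, 2, 2], Z_3=5
gen 3: Z_3=5, draws=[0, 4, 0, 4, 2], offspring=[1, 0, 1, 0, 1], Z_4=3
gen 4: Z_4=3, draws=[1, 1, 2], offspring=[0, 0, 1], Z_5=1
gen 5: Z_5=1, draws=[2], offspring=[1], Z_6=1
gen 6: Z_6=1, draws=[1], offspring=[0], Z_7=0
gen 7: Z_7=0, draws=[], offspring=[], Z_8=0

yes


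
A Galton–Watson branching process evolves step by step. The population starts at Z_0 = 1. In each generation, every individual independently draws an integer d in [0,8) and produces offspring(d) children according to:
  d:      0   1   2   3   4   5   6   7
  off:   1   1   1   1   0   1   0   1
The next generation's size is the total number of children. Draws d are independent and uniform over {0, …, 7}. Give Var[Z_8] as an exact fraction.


386934975/4294967296

Outcome values over d=0..7: [1, 1, 1, 1, 0, 1, 0, 1]
Σy = 6, Σy² = 6, M = 8
μ = 6/8 = 3/4,  σ² = 6/8 − (3/4)² = 3/16
V_0 = 0, E_0 = 1
V_1 = 3/16·E_0 + (3/4)²·V_0 = 3/16;  E_1 = 3/4
V_2 = 3/16·E_1 + (3/4)²·V_1 = 63/256;  E_2 = 9/16
V_3 = 3/16·E_2 + (3/4)²·V_2 = 999/4096;  E_3 = 27/64
V_4 = 3/16·E_3 + (3/4)²·V_3 = 14175/65536;  E_4 = 81/256
V_5 = 3/16·E_4 + (3/4)²·V_4 = 189783/1048576;  E_5 = 243/1024
V_6 = 3/16·E_5 + (3/4)²·V_5 = 2454543/16777216;  E_6 = 729/4096
V_7 = 3/16·E_6 + (3/4)²·V_6 = 31048839/268435456;  E_7 = 2187/16384
V_8 = 3/16·E_7 + (3/4)²·V_7 = 386934975/4294967296;  E_8 = 6561/65536


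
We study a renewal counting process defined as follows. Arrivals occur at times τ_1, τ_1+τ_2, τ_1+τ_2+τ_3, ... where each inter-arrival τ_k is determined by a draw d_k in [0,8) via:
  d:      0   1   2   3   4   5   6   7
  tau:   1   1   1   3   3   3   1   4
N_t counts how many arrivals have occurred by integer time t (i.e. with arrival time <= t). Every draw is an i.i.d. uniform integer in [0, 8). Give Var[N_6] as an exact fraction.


295/256

Inter-arrival values over d=0..7: [1, 1, 1, 3, 3, 3, 1, 4]
Each d has probability 1/8, so the pmf of τ is: f(1) = 1/2, f(3) = 3/8, f(4) = 1/8
Let p_n(j) = P(N_n = j), with p_0 = [1]. Condition on τ_1: p_n(0) = P(τ > n), and for j >= 1, p_n(j) = Σ_{k<=n} f(k)·p_{n−k}(j−1)
p_1 = [1/2, 1/2]  (j = 0..1)
p_2 = [1/2, 1/4, 1/4]  (j = 0..2)
p_3 = [1/8, 5/8, 1/8, 1/8]  (j = 0..3)
p_4 = [0, 3/8, 1/2, 1/16, 1/16]  (j = 0..4)
p_5 = [0, 1/4, 11/32, 11/32, 1/32, 1/32]  (j = 0..5)
p_6 = [0, 7/64, 25/64, 1/4, 7/32, 1/64, 1/64]  (j = 0..6)
E[N_6] = Σ j·p_6(j) = 43/16;  E[N_6²] = Σ j²·p_6(j) = 67/8
Var[N_6] = 67/8 − (43/16)² = 295/256


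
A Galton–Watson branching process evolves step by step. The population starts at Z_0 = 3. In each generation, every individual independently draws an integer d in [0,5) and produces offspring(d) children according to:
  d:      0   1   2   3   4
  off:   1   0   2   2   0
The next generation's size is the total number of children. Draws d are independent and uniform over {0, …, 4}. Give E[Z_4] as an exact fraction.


Outcome values over d=0..4: [1, 0, 2, 2, 0]
Σy = 5, Σy² = 9, M = 5
μ = 5/5 = 1,  σ² = 9/5 − (1)² = 4/5
E[Z_0] = 3
E[Z_1] = 1·E[Z_0] = 3
E[Z_2] = 1·E[Z_1] = 3
E[Z_3] = 1·E[Z_2] = 3
E[Z_4] = 1·E[Z_3] = 3

3


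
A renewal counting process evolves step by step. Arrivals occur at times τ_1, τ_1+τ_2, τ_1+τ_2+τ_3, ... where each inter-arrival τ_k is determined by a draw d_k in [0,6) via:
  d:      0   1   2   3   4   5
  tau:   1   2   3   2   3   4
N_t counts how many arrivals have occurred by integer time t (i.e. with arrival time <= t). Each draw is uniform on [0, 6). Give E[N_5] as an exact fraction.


13699/7776

Inter-arrival values over d=0..5: [1, 2, 3, 2, 3, 4]
Each d has probability 1/6, so the pmf of τ is: f(1) = 1/6, f(2) = 1/3, f(3) = 1/3, f(4) = 1/6
Renewal equation for m(n) = E[N_n]: condition on τ_1 = k (if k <= n, one arrival plus a fresh copy on the remaining n−k steps): m(n) = F(n) + Σ_{k<=n} f(k)·m(n−k), where F(n) = P(τ <= n) and m(0) = 0
m(1) = F(1) = 1/6
m(2) = F(2) + f(1)·m(1) = 1/2 + 1/6·1/6 = 19/36
m(3) = F(3) + f(1)·m(2) + f(2)·m(1) = 5/6 + 1/6·19/36 + 1/3·1/6 = 211/216
m(4) = F(4) + f(1)·m(3) + f(2)·m(2) + f(3)·m(1) = 1 + 1/6·211/216 + 1/3·19/36 + 1/3·1/6 = 1807/1296
m(5) = F(5) + f(1)·m(4) + f(2)·m(3) + f(3)·m(2) + f(4)·m(1) = 1 + 1/6·1807/1296 + 1/3·211/216 + 1/3·19/36 + 1/6·1/6 = 13699/7776
E[N_5] = m(5) = 13699/7776


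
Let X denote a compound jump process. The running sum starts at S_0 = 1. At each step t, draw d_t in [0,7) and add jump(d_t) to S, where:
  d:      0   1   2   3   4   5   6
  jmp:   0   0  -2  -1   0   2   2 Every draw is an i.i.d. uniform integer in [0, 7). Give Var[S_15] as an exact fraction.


Outcome values over d=0..6: [0, 0, -2, -1, 0, 2, 2]
Σy = 1, Σy² = 13, M = 7
μ = 1/7 = 1/7,  σ² = 13/7 − (1/7)² = 90/49
Independent increments: Var[S_15] = 15·σ² = 15·(90/49) = 1350/49

1350/49


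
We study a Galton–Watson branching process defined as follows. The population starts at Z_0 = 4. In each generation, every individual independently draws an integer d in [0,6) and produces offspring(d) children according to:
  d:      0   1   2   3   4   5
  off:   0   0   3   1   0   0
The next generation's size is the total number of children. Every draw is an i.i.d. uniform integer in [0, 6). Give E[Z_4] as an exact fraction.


Outcome values over d=0..5: [0, 0, 3, 1, 0, 0]
Σy = 4, Σy² = 10, M = 6
μ = 4/6 = 2/3,  σ² = 10/6 − (2/3)² = 11/9
E[Z_0] = 4
E[Z_1] = 2/3·E[Z_0] = 8/3
E[Z_2] = 2/3·E[Z_1] = 16/9
E[Z_3] = 2/3·E[Z_2] = 32/27
E[Z_4] = 2/3·E[Z_3] = 64/81

64/81


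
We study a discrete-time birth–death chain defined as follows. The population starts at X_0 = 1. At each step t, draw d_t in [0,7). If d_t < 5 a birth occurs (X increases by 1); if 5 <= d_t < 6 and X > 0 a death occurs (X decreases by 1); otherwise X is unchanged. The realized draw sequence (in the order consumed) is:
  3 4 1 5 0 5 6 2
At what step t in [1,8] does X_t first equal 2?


1

t=0: X=1, d=3 → birth, X_1=2
t=1: X=2, d=4 → birth, X_2=3
t=2: X=3, d=1 → birth, X_3=4
t=3: X=4, d=5 → death, X_4=3
t=4: X=3, d=0 → birth, X_5=4
t=5: X=4, d=5 → death, X_6=3
t=6: X=3, d=6 → hold, X_7=3
t=7: X=3, d=2 → birth, X_8=4


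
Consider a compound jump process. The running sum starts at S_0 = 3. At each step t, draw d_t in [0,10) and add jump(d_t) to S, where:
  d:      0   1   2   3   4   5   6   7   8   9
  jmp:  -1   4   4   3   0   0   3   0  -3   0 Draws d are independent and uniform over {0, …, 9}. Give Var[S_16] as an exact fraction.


Outcome values over d=0..9: [-1, 4, 4, 3, 0, 0, 3, 0, -3, 0]
Σy = 10, Σy² = 60, M = 10
μ = 10/10 = 1,  σ² = 60/10 − (1)² = 5
Independent increments: Var[S_16] = 16·σ² = 16·(5) = 80

80


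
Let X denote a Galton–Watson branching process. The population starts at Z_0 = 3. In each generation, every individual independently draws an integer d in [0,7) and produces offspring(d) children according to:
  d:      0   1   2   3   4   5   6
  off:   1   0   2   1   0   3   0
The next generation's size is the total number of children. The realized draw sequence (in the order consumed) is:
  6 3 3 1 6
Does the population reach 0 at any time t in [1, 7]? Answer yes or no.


yes

gen 0: Z_0=3, draws=[6, 3, 3], offspring=[0, 1, 1], Z_1=2
gen 1: Z_1=2, draws=[1, 6], offspring=[0, 0], Z_2=0
gen 2: Z_2=0, draws=[], offspring=[], Z_3=0
gen 3: Z_3=0, draws=[], offspring=[], Z_4=0
gen 4: Z_4=0, draws=[], offspring=[], Z_5=0
gen 5: Z_5=0, draws=[], offspring=[], Z_6=0
gen 6: Z_6=0, draws=[], offspring=[], Z_7=0


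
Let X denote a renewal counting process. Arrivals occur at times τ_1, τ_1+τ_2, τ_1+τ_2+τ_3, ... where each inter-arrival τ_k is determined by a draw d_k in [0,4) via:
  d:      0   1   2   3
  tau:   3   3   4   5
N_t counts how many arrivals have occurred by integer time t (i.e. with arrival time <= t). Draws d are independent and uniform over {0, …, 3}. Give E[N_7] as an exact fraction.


3/2

Inter-arrival values over d=0..3: [3, 3, 4, 5]
Each d has probability 1/4, so the pmf of τ is: f(3) = 1/2, f(4) = 1/4, f(5) = 1/4
Renewal equation for m(n) = E[N_n]: condition on τ_1 = k (if k <= n, one arrival plus a fresh copy on the remaining n−k steps): m(n) = F(n) + Σ_{k<=n} f(k)·m(n−k), where F(n) = P(τ <= n) and m(0) = 0
m(1) = F(1) = 0
m(2) = F(2) = 0
m(3) = F(3) = 1/2
m(4) = F(4) = 3/4
m(5) = F(5) = 1
m(6) = F(6) + f(3)·m(3) = 1 + 1/2·1/2 = 5/4
m(7) = F(7) + f(3)·m(4) + f(4)·m(3) = 1 + 1/2·3/4 + 1/4·1/2 = 3/2
E[N_7] = m(7) = 3/2


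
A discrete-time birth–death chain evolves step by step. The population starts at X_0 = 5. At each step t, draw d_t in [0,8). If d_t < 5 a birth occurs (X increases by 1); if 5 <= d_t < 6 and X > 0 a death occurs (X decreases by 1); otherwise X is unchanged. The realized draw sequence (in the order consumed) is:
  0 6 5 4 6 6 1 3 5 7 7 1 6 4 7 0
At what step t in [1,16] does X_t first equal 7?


7

t=0: X=5, d=0 → birth, X_1=6
t=1: X=6, d=6 → hold, X_2=6
t=2: X=6, d=5 → death, X_3=5
t=3: X=5, d=4 → birth, X_4=6
t=4: X=6, d=6 → hold, X_5=6
t=5: X=6, d=6 → hold, X_6=6
t=6: X=6, d=1 → birth, X_7=7
t=7: X=7, d=3 → birth, X_8=8
t=8: X=8, d=5 → death, X_9=7
t=9: X=7, d=7 → hold, X_10=7
t=10: X=7, d=7 → hold, X_11=7
t=11: X=7, d=1 → birth, X_12=8
t=12: X=8, d=6 → hold, X_13=8
t=13: X=8, d=4 → birth, X_14=9
t=14: X=9, d=7 → hold, X_15=9
t=15: X=9, d=0 → birth, X_16=10


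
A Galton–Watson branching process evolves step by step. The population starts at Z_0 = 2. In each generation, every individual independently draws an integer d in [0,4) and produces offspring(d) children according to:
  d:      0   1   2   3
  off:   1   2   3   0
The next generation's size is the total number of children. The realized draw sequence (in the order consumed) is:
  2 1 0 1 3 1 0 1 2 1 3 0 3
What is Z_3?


gen 0: Z_0=2, draws=[2, 1], offspring=[3, 2], Z_1=5
gen 1: Z_1=5, draws=[0, 1, 3, 1, 0], offspring=[1, 2, 0, 2, 1], Z_2=6
gen 2: Z_2=6, draws=[1, 2, 1, 3, 0, 3], offspring=[2, 3, 2, 0, 1, 0], Z_3=8

8


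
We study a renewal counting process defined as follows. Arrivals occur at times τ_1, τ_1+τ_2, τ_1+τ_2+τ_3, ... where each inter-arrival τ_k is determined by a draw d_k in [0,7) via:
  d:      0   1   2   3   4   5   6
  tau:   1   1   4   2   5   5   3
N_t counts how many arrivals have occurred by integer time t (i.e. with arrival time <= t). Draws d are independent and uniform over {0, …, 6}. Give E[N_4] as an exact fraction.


2508/2401

Inter-arrival values over d=0..6: [1, 1, 4, 2, 5, 5, 3]
Each d has probability 1/7, so the pmf of τ is: f(1) = 2/7, f(2) = 1/7, f(3) = 1/7, f(4) = 1/7, f(5) = 2/7
Renewal equation for m(n) = E[N_n]: condition on τ_1 = k (if k <= n, one arrival plus a fresh copy on the remaining n−k steps): m(n) = F(n) + Σ_{k<=n} f(k)·m(n−k), where F(n) = P(τ <= n) and m(0) = 0
m(1) = F(1) = 2/7
m(2) = F(2) + f(1)·m(1) = 3/7 + 2/7·2/7 = 25/49
m(3) = F(3) + f(1)·m(2) + f(2)·m(1) = 4/7 + 2/7·25/49 + 1/7·2/7 = 260/343
m(4) = F(4) + f(1)·m(3) + f(2)·m(2) + f(3)·m(1) = 5/7 + 2/7·260/343 + 1/7·25/49 + 1/7·2/7 = 2508/2401
E[N_4] = m(4) = 2508/2401


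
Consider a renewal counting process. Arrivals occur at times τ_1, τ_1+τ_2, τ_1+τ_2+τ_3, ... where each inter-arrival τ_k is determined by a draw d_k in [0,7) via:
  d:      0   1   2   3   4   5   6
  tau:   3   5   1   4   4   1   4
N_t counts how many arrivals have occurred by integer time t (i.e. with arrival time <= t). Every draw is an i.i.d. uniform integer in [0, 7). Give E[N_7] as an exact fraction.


Inter-arrival values over d=0..6: [3, 5, 1, 4, 4, 1, 4]
Each d has probability 1/7, so the pmf of τ is: f(1) = 2/7, f(3) = 1/7, f(4) = 3/7, f(5) = 1/7
Renewal equation for m(n) = E[N_n]: condition on τ_1 = k (if k <= n, one arrival plus a fresh copy on the remaining n−k steps): m(n) = F(n) + Σ_{k<=n} f(k)·m(n−k), where F(n) = P(τ <= n) and m(0) = 0
m(1) = F(1) = 2/7
m(2) = F(2) + f(1)·m(1) = 2/7 + 2/7·2/7 = 18/49
m(3) = F(3) + f(1)·m(2) = 3/7 + 2/7·18/49 = 183/343
m(4) = F(4) + f(1)·m(3) + f(3)·m(1) = 6/7 + 2/7·183/343 + 1/7·2/7 = 2522/2401
m(5) = F(5) + f(1)·m(4) + f(3)·m(2) + f(4)·m(1) = 1 + 2/7·2522/2401 + 1/7·18/49 + 3/7·2/7 = 24791/16807
m(6) = F(6) + f(1)·m(5) + f(3)·m(3) + f(4)·m(2) + f(5)·m(1) = 1 + 2/7·24791/16807 + 1/7·183/343 + 3/7·18/49 + 1/7·2/7 = 199522/117649
m(7) = F(7) + f(1)·m(6) + f(3)·m(4) + f(4)·m(3) + f(5)·m(2) = 1 + 2/7·199522/117649 + 1/7·2522/2401 + 3/7·183/343 + 1/7·18/49 = 1577690/823543
E[N_7] = m(7) = 1577690/823543

1577690/823543


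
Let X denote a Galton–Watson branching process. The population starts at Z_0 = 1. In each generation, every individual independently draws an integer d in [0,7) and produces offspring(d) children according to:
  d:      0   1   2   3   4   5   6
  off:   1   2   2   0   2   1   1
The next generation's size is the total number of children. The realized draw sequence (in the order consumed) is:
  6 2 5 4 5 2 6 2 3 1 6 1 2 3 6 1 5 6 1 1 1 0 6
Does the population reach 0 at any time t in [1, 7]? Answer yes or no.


no

gen 0: Z_0=1, draws=[6], offspring=[1], Z_1=1
gen 1: Z_1=1, draws=[2], offspring=[2], Z_2=2
gen 2: Z_2=2, draws=[5, 4], offspring=[1, 2], Z_3=3
gen 3: Z_3=3, draws=[5, 2, 6], offspring=[1, 2, 1], Z_4=4
gen 4: Z_4=4, draws=[2, 3, 1, 6], offspring=[2, 0, 2, 1], Z_5=5
gen 5: Z_5=5, draws=[1, 2, 3, 6, 1], offspring=[2, 2, 0, 1, 2], Z_6=7
gen 6: Z_6=7, draws=[5, 6, 1, 1, 1, 0, 6], offspring=[1, 1, 2, 2, 2, 1, 1], Z_7=10


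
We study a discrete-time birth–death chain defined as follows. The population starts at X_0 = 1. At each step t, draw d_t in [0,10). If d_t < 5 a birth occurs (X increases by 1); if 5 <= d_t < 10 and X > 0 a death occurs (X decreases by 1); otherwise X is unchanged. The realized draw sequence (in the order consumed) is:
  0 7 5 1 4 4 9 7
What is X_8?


t=0: X=1, d=0 → birth, X_1=2
t=1: X=2, d=7 → death, X_2=1
t=2: X=1, d=5 → death, X_3=0
t=3: X=0, d=1 → birth, X_4=1
t=4: X=1, d=4 → birth, X_5=2
t=5: X=2, d=4 → birth, X_6=3
t=6: X=3, d=9 → death, X_7=2
t=7: X=2, d=7 → death, X_8=1

1


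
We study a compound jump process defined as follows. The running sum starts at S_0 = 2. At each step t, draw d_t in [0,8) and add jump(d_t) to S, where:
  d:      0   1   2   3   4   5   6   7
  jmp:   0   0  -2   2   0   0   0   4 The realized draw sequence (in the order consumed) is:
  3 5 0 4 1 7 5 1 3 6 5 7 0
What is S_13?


t=0: S=2, d=3, jump=2, S_1=4
t=1: S=4, d=5, jump=0, S_2=4
t=2: S=4, d=0, jump=0, S_3=4
t=3: S=4, d=4, jump=0, S_4=4
t=4: S=4, d=1, jump=0, S_5=4
t=5: S=4, d=7, jump=4, S_6=8
t=6: S=8, d=5, jump=0, S_7=8
t=7: S=8, d=1, jump=0, S_8=8
t=8: S=8, d=3, jump=2, S_9=10
t=9: S=10, d=6, jump=0, S_10=10
t=10: S=10, d=5, jump=0, S_11=10
t=11: S=10, d=7, jump=4, S_12=14
t=12: S=14, d=0, jump=0, S_13=14

14


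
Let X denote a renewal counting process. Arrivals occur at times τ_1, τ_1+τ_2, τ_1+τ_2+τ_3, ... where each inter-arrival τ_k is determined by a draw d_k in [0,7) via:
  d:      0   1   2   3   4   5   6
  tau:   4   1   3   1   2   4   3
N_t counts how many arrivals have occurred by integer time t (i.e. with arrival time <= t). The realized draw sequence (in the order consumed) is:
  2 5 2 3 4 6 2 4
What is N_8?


2

draw d_1=2: τ_1=3, arrival time A_1=3
draw d_2=5: τ_2=4, arrival time A_2=7
draw d_3=2: τ_3=3, arrival time A_3=10
draw d_4=3: τ_4=1, arrival time A_4=11
draw d_5=4: τ_5=2, arrival time A_5=13
draw d_6=6: τ_6=3, arrival time A_6=16
draw d_7=2: τ_7=3, arrival time A_7=19
draw d_8=4: τ_8=2, arrival time A_8=21
N_t over t=0..8: 0:0 1:0 2:0 3:1 4:1 5:1 6:1 7:2 8:2


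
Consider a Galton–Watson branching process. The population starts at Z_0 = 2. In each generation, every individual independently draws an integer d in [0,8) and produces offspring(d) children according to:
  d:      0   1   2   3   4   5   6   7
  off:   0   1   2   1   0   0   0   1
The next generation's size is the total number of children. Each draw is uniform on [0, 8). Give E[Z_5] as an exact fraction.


Outcome values over d=0..7: [0, 1, 2, 1, 0, 0, 0, 1]
Σy = 5, Σy² = 7, M = 8
μ = 5/8 = 5/8,  σ² = 7/8 − (5/8)² = 31/64
E[Z_0] = 2
E[Z_1] = 5/8·E[Z_0] = 5/4
E[Z_2] = 5/8·E[Z_1] = 25/32
E[Z_3] = 5/8·E[Z_2] = 125/256
E[Z_4] = 5/8·E[Z_3] = 625/2048
E[Z_5] = 5/8·E[Z_4] = 3125/16384

3125/16384


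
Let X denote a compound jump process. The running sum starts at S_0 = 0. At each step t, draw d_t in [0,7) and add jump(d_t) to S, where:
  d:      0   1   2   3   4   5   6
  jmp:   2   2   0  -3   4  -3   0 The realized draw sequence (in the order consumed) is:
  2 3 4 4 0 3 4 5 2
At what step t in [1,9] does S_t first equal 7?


t=0: S=0, d=2, jump=0, S_1=0
t=1: S=0, d=3, jump=-3, S_2=-3
t=2: S=-3, d=4, jump=4, S_3=1
t=3: S=1, d=4, jump=4, S_4=5
t=4: S=5, d=0, jump=2, S_5=7
t=5: S=7, d=3, jump=-3, S_6=4
t=6: S=4, d=4, jump=4, S_7=8
t=7: S=8, d=5, jump=-3, S_8=5
t=8: S=5, d=2, jump=0, S_9=5

5


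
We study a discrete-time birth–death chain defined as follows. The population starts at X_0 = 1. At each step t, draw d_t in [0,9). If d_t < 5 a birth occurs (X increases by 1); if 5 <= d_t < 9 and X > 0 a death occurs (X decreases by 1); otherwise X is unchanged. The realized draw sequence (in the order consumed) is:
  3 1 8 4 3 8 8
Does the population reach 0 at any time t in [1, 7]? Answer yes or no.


t=0: X=1, d=3 → birth, X_1=2
t=1: X=2, d=1 → birth, X_2=3
t=2: X=3, d=8 → death, X_3=2
t=3: X=2, d=4 → birth, X_4=3
t=4: X=3, d=3 → birth, X_5=4
t=5: X=4, d=8 → death, X_6=3
t=6: X=3, d=8 → death, X_7=2

no


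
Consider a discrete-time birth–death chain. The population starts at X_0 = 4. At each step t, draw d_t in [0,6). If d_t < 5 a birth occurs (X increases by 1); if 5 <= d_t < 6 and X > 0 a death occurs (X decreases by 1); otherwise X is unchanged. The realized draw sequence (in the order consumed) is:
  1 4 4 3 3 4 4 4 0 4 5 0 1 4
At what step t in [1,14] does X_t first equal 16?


14

t=0: X=4, d=1 → birth, X_1=5
t=1: X=5, d=4 → birth, X_2=6
t=2: X=6, d=4 → birth, X_3=7
t=3: X=7, d=3 → birth, X_4=8
t=4: X=8, d=3 → birth, X_5=9
t=5: X=9, d=4 → birth, X_6=10
t=6: X=10, d=4 → birth, X_7=11
t=7: X=11, d=4 → birth, X_8=12
t=8: X=12, d=0 → birth, X_9=13
t=9: X=13, d=4 → birth, X_10=14
t=10: X=14, d=5 → death, X_11=13
t=11: X=13, d=0 → birth, X_12=14
t=12: X=14, d=1 → birth, X_13=15
t=13: X=15, d=4 → birth, X_14=16


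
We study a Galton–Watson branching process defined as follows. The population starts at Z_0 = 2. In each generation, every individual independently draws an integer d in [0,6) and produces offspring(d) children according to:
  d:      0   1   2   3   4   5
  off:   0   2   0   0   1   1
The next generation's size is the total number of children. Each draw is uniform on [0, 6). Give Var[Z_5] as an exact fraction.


Outcome values over d=0..5: [0, 2, 0, 0, 1, 1]
Σy = 4, Σy² = 6, M = 6
μ = 4/6 = 2/3,  σ² = 6/6 − (2/3)² = 5/9
V_0 = 0, E_0 = 2
V_1 = 5/9·E_0 + (2/3)²·V_0 = 10/9;  E_1 = 4/3
V_2 = 5/9·E_1 + (2/3)²·V_1 = 100/81;  E_2 = 8/9
V_3 = 5/9·E_2 + (2/3)²·V_2 = 760/729;  E_3 = 16/27
V_4 = 5/9·E_3 + (2/3)²·V_3 = 5200/6561;  E_4 = 32/81
V_5 = 5/9·E_4 + (2/3)²·V_4 = 33760/59049;  E_5 = 64/243

33760/59049


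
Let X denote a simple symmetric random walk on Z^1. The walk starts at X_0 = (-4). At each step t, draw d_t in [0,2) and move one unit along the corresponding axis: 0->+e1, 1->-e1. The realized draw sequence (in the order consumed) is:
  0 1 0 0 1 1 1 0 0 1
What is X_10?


(-4)

t=0: X=(-4), d=0 → +e1, X_1=(-3)
t=1: X=(-3), d=1 → -e1, X_2=(-4)
t=2: X=(-4), d=0 → +e1, X_3=(-3)
t=3: X=(-3), d=0 → +e1, X_4=(-2)
t=4: X=(-2), d=1 → -e1, X_5=(-3)
t=5: X=(-3), d=1 → -e1, X_6=(-4)
t=6: X=(-4), d=1 → -e1, X_7=(-5)
t=7: X=(-5), d=0 → +e1, X_8=(-4)
t=8: X=(-4), d=0 → +e1, X_9=(-3)
t=9: X=(-3), d=1 → -e1, X_10=(-4)


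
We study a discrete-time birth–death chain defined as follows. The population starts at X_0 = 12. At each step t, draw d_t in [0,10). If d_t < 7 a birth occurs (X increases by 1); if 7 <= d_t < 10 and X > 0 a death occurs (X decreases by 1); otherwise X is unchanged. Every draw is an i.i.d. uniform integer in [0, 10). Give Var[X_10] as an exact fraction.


X can drop by at most 1 per step and X_0 = 12 > T = 10, so X_t >= 12 − t >= 2 > 0 for every t <= 10: the floor at 0 (the 'and X > 0' condition) never binds. Hence X_10 = X_0 + Σ_{t<10} Y_t with i.i.d. increments Y_t = y(d_t) ∈ {+1, −1, 0}.
Outcome values over d=0..9: [1, 1, 1, 1, 1, 1, 1, -1, -1, -1]
Σy = 4, Σy² = 10, M = 10
μ = 4/10 = 2/5,  σ² = 10/10 − (2/5)² = 21/25
Independent increments: Var[X_10] = 10·σ² = 10·(21/25) = 42/5

42/5


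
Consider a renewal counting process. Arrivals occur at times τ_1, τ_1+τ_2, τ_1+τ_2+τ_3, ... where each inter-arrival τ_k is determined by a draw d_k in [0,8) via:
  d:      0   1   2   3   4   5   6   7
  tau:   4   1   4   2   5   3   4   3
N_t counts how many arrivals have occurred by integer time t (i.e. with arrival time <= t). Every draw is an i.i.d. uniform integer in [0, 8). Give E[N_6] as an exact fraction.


404209/262144

Inter-arrival values over d=0..7: [4, 1, 4, 2, 5, 3, 4, 3]
Each d has probability 1/8, so the pmf of τ is: f(1) = 1/8, f(2) = 1/8, f(3) = 1/4, f(4) = 3/8, f(5) = 1/8
Renewal equation for m(n) = E[N_n]: condition on τ_1 = k (if k <= n, one arrival plus a fresh copy on the remaining n−k steps): m(n) = F(n) + Σ_{k<=n} f(k)·m(n−k), where F(n) = P(τ <= n) and m(0) = 0
m(1) = F(1) = 1/8
m(2) = F(2) + f(1)·m(1) = 1/4 + 1/8·1/8 = 17/64
m(3) = F(3) + f(1)·m(2) + f(2)·m(1) = 1/2 + 1/8·17/64 + 1/8·1/8 = 281/512
m(4) = F(4) + f(1)·m(3) + f(2)·m(2) + f(3)·m(1) = 7/8 + 1/8·281/512 + 1/8·17/64 + 1/4·1/8 = 4129/4096
m(5) = F(5) + f(1)·m(4) + f(2)·m(3) + f(3)·m(2) + f(4)·m(1) = 1 + 1/8·4129/4096 + 1/8·281/512 + 1/4·17/64 + 3/8·1/8 = 42857/32768
m(6) = F(6) + f(1)·m(5) + f(2)·m(4) + f(3)·m(3) + f(4)·m(2) + f(5)·m(1) = 1 + 1/8·42857/32768 + 1/8·4129/4096 + 1/4·281/512 + 3/8·17/64 + 1/8·1/8 = 404209/262144
E[N_6] = m(6) = 404209/262144


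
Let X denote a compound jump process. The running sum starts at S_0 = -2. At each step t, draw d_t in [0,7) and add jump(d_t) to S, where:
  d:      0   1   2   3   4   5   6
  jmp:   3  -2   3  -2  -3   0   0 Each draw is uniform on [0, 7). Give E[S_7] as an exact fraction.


Outcome values over d=0..6: [3, -2, 3, -2, -3, 0, 0]
Σy = -1, Σy² = 35, M = 7
μ = -1/7 = -1/7,  σ² = 35/7 − (-1/7)² = 244/49
E[S_7] = -2 + 7·(-1/7) = -3

-3


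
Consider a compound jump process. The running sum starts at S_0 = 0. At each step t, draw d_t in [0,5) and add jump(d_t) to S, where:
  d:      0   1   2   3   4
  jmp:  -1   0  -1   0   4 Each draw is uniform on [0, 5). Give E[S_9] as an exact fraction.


Outcome values over d=0..4: [-1, 0, -1, 0, 4]
Σy = 2, Σy² = 18, M = 5
μ = 2/5 = 2/5,  σ² = 18/5 − (2/5)² = 86/25
E[S_9] = 0 + 9·(2/5) = 18/5

18/5


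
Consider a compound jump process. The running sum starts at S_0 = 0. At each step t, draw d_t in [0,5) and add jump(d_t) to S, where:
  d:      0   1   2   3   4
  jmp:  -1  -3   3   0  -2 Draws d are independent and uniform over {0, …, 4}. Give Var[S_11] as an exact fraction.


1166/25

Outcome values over d=0..4: [-1, -3, 3, 0, -2]
Σy = -3, Σy² = 23, M = 5
μ = -3/5 = -3/5,  σ² = 23/5 − (-3/5)² = 106/25
Independent increments: Var[S_11] = 11·σ² = 11·(106/25) = 1166/25


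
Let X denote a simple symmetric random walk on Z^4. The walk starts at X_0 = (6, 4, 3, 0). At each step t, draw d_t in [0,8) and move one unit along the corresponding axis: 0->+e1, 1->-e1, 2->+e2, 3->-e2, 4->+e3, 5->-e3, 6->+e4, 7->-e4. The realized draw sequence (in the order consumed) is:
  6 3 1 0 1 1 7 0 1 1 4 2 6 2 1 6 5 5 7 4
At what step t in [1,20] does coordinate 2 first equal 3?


2

t=0: X=(6, 4, 3, 0), d=6 → +e4, X_1=(6, 4, 3, 1)
t=1: X=(6, 4, 3, 1), d=3 → -e2, X_2=(6, 3, 3, 1)
t=2: X=(6, 3, 3, 1), d=1 → -e1, X_3=(5, 3, 3, 1)
t=3: X=(5, 3, 3, 1), d=0 → +e1, X_4=(6, 3, 3, 1)
t=4: X=(6, 3, 3, 1), d=1 → -e1, X_5=(5, 3, 3, 1)
t=5: X=(5, 3, 3, 1), d=1 → -e1, X_6=(4, 3, 3, 1)
t=6: X=(4, 3, 3, 1), d=7 → -e4, X_7=(4, 3, 3, 0)
t=7: X=(4, 3, 3, 0), d=0 → +e1, X_8=(5, 3, 3, 0)
t=8: X=(5, 3, 3, 0), d=1 → -e1, X_9=(4, 3, 3, 0)
t=9: X=(4, 3, 3, 0), d=1 → -e1, X_10=(3, 3, 3, 0)
t=10: X=(3, 3, 3, 0), d=4 → +e3, X_11=(3, 3, 4, 0)
t=11: X=(3, 3, 4, 0), d=2 → +e2, X_12=(3, 4, 4, 0)
t=12: X=(3, 4, 4, 0), d=6 → +e4, X_13=(3, 4, 4, 1)
t=13: X=(3, 4, 4, 1), d=2 → +e2, X_14=(3, 5, 4, 1)
t=14: X=(3, 5, 4, 1), d=1 → -e1, X_15=(2, 5, 4, 1)
t=15: X=(2, 5, 4, 1), d=6 → +e4, X_16=(2, 5, 4, 2)
t=16: X=(2, 5, 4, 2), d=5 → -e3, X_17=(2, 5, 3, 2)
t=17: X=(2, 5, 3, 2), d=5 → -e3, X_18=(2, 5, 2, 2)
t=18: X=(2, 5, 2, 2), d=7 → -e4, X_19=(2, 5, 2, 1)
t=19: X=(2, 5, 2, 1), d=4 → +e3, X_20=(2, 5, 3, 1)
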